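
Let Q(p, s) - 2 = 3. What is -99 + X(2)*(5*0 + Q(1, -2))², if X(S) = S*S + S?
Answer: 51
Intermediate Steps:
Q(p, s) = 5 (Q(p, s) = 2 + 3 = 5)
X(S) = S + S² (X(S) = S² + S = S + S²)
-99 + X(2)*(5*0 + Q(1, -2))² = -99 + (2*(1 + 2))*(5*0 + 5)² = -99 + (2*3)*(0 + 5)² = -99 + 6*5² = -99 + 6*25 = -99 + 150 = 51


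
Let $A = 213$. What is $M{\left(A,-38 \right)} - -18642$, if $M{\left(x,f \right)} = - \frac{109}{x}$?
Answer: $\frac{3970637}{213} \approx 18642.0$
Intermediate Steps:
$M{\left(A,-38 \right)} - -18642 = - \frac{109}{213} - -18642 = \left(-109\right) \frac{1}{213} + 18642 = - \frac{109}{213} + 18642 = \frac{3970637}{213}$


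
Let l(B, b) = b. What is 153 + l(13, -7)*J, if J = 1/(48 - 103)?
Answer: 8422/55 ≈ 153.13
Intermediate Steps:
J = -1/55 (J = 1/(-55) = -1/55 ≈ -0.018182)
153 + l(13, -7)*J = 153 - 7*(-1/55) = 153 + 7/55 = 8422/55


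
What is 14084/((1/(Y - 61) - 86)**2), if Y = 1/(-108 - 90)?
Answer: 513721790561/269876094016 ≈ 1.9035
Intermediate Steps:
Y = -1/198 (Y = 1/(-198) = -1/198 ≈ -0.0050505)
14084/((1/(Y - 61) - 86)**2) = 14084/((1/(-1/198 - 61) - 86)**2) = 14084/((1/(-12079/198) - 86)**2) = 14084/((-198/12079 - 86)**2) = 14084/((-1038992/12079)**2) = 14084/(1079504376064/145902241) = 14084*(145902241/1079504376064) = 513721790561/269876094016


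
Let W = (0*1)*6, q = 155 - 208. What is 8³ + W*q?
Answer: 512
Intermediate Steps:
q = -53
W = 0 (W = 0*6 = 0)
8³ + W*q = 8³ + 0*(-53) = 512 + 0 = 512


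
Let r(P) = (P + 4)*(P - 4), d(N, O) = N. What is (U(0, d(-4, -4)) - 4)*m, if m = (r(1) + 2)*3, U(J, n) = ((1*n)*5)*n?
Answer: -2964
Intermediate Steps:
r(P) = (-4 + P)*(4 + P) (r(P) = (4 + P)*(-4 + P) = (-4 + P)*(4 + P))
U(J, n) = 5*n² (U(J, n) = (n*5)*n = (5*n)*n = 5*n²)
m = -39 (m = ((-16 + 1²) + 2)*3 = ((-16 + 1) + 2)*3 = (-15 + 2)*3 = -13*3 = -39)
(U(0, d(-4, -4)) - 4)*m = (5*(-4)² - 4)*(-39) = (5*16 - 4)*(-39) = (80 - 4)*(-39) = 76*(-39) = -2964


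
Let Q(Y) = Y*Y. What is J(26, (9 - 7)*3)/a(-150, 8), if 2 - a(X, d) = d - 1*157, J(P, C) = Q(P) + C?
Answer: 682/151 ≈ 4.5166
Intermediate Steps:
Q(Y) = Y²
J(P, C) = C + P² (J(P, C) = P² + C = C + P²)
a(X, d) = 159 - d (a(X, d) = 2 - (d - 1*157) = 2 - (d - 157) = 2 - (-157 + d) = 2 + (157 - d) = 159 - d)
J(26, (9 - 7)*3)/a(-150, 8) = ((9 - 7)*3 + 26²)/(159 - 1*8) = (2*3 + 676)/(159 - 8) = (6 + 676)/151 = 682*(1/151) = 682/151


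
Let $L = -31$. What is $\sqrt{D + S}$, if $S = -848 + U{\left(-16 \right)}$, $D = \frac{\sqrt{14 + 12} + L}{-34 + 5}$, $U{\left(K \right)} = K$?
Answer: $\frac{\sqrt{-725725 - 29 \sqrt{26}}}{29} \approx 29.379 i$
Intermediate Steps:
$D = \frac{31}{29} - \frac{\sqrt{26}}{29}$ ($D = \frac{\sqrt{14 + 12} - 31}{-34 + 5} = \frac{\sqrt{26} - 31}{-29} = \left(-31 + \sqrt{26}\right) \left(- \frac{1}{29}\right) = \frac{31}{29} - \frac{\sqrt{26}}{29} \approx 0.89314$)
$S = -864$ ($S = -848 - 16 = -864$)
$\sqrt{D + S} = \sqrt{\left(\frac{31}{29} - \frac{\sqrt{26}}{29}\right) - 864} = \sqrt{- \frac{25025}{29} - \frac{\sqrt{26}}{29}}$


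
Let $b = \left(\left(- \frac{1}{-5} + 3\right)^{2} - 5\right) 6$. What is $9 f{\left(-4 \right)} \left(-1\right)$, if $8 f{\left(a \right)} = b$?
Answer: $- \frac{3537}{100} \approx -35.37$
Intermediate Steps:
$b = \frac{786}{25}$ ($b = \left(\left(\left(-1\right) \left(- \frac{1}{5}\right) + 3\right)^{2} - 5\right) 6 = \left(\left(\frac{1}{5} + 3\right)^{2} - 5\right) 6 = \left(\left(\frac{16}{5}\right)^{2} - 5\right) 6 = \left(\frac{256}{25} - 5\right) 6 = \frac{131}{25} \cdot 6 = \frac{786}{25} \approx 31.44$)
$f{\left(a \right)} = \frac{393}{100}$ ($f{\left(a \right)} = \frac{1}{8} \cdot \frac{786}{25} = \frac{393}{100}$)
$9 f{\left(-4 \right)} \left(-1\right) = 9 \cdot \frac{393}{100} \left(-1\right) = \frac{3537}{100} \left(-1\right) = - \frac{3537}{100}$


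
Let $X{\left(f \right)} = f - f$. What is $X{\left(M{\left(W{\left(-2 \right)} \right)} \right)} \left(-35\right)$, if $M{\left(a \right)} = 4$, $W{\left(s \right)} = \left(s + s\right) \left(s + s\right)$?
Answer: $0$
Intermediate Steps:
$W{\left(s \right)} = 4 s^{2}$ ($W{\left(s \right)} = 2 s 2 s = 4 s^{2}$)
$X{\left(f \right)} = 0$
$X{\left(M{\left(W{\left(-2 \right)} \right)} \right)} \left(-35\right) = 0 \left(-35\right) = 0$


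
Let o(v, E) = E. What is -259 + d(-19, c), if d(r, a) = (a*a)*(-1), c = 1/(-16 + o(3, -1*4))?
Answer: -103601/400 ≈ -259.00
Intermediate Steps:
c = -1/20 (c = 1/(-16 - 1*4) = 1/(-16 - 4) = 1/(-20) = -1/20 ≈ -0.050000)
d(r, a) = -a² (d(r, a) = a²*(-1) = -a²)
-259 + d(-19, c) = -259 - (-1/20)² = -259 - 1*1/400 = -259 - 1/400 = -103601/400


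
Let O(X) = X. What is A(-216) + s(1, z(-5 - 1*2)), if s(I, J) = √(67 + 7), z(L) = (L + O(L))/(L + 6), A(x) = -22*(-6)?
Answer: 132 + √74 ≈ 140.60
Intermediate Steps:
A(x) = 132
z(L) = 2*L/(6 + L) (z(L) = (L + L)/(L + 6) = (2*L)/(6 + L) = 2*L/(6 + L))
s(I, J) = √74
A(-216) + s(1, z(-5 - 1*2)) = 132 + √74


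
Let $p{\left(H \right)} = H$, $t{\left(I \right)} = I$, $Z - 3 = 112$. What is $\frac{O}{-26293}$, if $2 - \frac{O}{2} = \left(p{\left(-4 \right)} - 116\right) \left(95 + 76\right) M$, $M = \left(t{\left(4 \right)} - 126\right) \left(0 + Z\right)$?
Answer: $\frac{575791196}{26293} \approx 21899.0$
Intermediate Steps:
$Z = 115$ ($Z = 3 + 112 = 115$)
$M = -14030$ ($M = \left(4 - 126\right) \left(0 + 115\right) = \left(-122\right) 115 = -14030$)
$O = -575791196$ ($O = 4 - 2 \left(-4 - 116\right) \left(95 + 76\right) \left(-14030\right) = 4 - 2 \left(-120\right) 171 \left(-14030\right) = 4 - 2 \left(\left(-20520\right) \left(-14030\right)\right) = 4 - 575791200 = -575791196$)
$\frac{O}{-26293} = - \frac{575791196}{-26293} = \left(-575791196\right) \left(- \frac{1}{26293}\right) = \frac{575791196}{26293}$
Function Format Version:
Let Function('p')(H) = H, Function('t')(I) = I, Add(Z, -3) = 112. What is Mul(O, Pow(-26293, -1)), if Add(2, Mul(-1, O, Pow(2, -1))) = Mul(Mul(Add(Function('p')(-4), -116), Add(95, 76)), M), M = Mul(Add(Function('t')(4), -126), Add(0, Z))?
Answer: Rational(575791196, 26293) ≈ 21899.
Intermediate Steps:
Z = 115 (Z = Add(3, 112) = 115)
M = -14030 (M = Mul(Add(4, -126), Add(0, 115)) = Mul(-122, 115) = -14030)
O = -575791196 (O = Add(4, Mul(-2, Mul(Mul(Add(-4, -116), Add(95, 76)), -14030))) = Add(4, Mul(-2, Mul(Mul(-120, 171), -14030))) = Add(4, Mul(-2, Mul(-20520, -14030))) = Add(4, Mul(-2, 287895600)) = Add(4, -575791200) = -575791196)
Mul(O, Pow(-26293, -1)) = Mul(-575791196, Pow(-26293, -1)) = Mul(-575791196, Rational(-1, 26293)) = Rational(575791196, 26293)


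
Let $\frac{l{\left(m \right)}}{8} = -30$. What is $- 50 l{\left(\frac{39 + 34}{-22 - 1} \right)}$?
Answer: $12000$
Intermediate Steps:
$l{\left(m \right)} = -240$ ($l{\left(m \right)} = 8 \left(-30\right) = -240$)
$- 50 l{\left(\frac{39 + 34}{-22 - 1} \right)} = \left(-50\right) \left(-240\right) = 12000$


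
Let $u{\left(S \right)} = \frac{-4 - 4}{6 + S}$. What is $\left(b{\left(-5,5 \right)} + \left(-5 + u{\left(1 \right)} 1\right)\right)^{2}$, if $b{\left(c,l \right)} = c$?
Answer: $\frac{6084}{49} \approx 124.16$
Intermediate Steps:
$u{\left(S \right)} = - \frac{8}{6 + S}$
$\left(b{\left(-5,5 \right)} + \left(-5 + u{\left(1 \right)} 1\right)\right)^{2} = \left(-5 - \left(5 - - \frac{8}{6 + 1} \cdot 1\right)\right)^{2} = \left(-5 - \left(5 - - \frac{8}{7} \cdot 1\right)\right)^{2} = \left(-5 - \left(5 - \left(-8\right) \frac{1}{7} \cdot 1\right)\right)^{2} = \left(-5 - \frac{43}{7}\right)^{2} = \left(- \frac{78}{7}\right)^{2} = \frac{6084}{49}$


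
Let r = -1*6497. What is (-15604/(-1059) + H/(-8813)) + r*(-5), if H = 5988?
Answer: 303312609755/9332967 ≈ 32499.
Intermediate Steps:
r = -6497
(-15604/(-1059) + H/(-8813)) + r*(-5) = (-15604/(-1059) + 5988/(-8813)) - 6497*(-5) = (-15604*(-1/1059) + 5988*(-1/8813)) + 32485 = (15604/1059 - 5988/8813) + 32485 = 131176760/9332967 + 32485 = 303312609755/9332967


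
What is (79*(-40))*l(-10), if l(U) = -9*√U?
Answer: 28440*I*√10 ≈ 89935.0*I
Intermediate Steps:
(79*(-40))*l(-10) = (79*(-40))*(-9*I*√10) = -(-28440)*I*√10 = 28440*I*√10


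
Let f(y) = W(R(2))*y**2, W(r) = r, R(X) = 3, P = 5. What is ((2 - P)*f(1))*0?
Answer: 0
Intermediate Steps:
f(y) = 3*y**2
((2 - P)*f(1))*0 = ((2 - 1*5)*(3*1**2))*0 = ((2 - 5)*(3*1))*0 = -3*3*0 = -9*0 = 0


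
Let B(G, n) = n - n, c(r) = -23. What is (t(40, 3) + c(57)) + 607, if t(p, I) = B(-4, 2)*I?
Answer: 584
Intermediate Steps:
B(G, n) = 0
t(p, I) = 0 (t(p, I) = 0*I = 0)
(t(40, 3) + c(57)) + 607 = (0 - 23) + 607 = -23 + 607 = 584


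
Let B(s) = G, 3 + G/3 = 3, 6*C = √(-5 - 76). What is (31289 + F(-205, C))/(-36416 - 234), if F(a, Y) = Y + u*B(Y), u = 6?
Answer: -31289/36650 - 3*I/73300 ≈ -0.85372 - 4.0928e-5*I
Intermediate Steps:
C = 3*I/2 (C = √(-5 - 76)/6 = √(-81)/6 = (9*I)/6 = 3*I/2 ≈ 1.5*I)
G = 0 (G = -9 + 3*3 = -9 + 9 = 0)
B(s) = 0
F(a, Y) = Y (F(a, Y) = Y + 6*0 = Y + 0 = Y)
(31289 + F(-205, C))/(-36416 - 234) = (31289 + 3*I/2)/(-36416 - 234) = (31289 + 3*I/2)/(-36650) = (31289 + 3*I/2)*(-1/36650) = -31289/36650 - 3*I/73300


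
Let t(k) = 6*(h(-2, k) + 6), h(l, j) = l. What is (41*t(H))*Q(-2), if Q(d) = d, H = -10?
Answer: -1968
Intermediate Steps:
t(k) = 24 (t(k) = 6*(-2 + 6) = 6*4 = 24)
(41*t(H))*Q(-2) = (41*24)*(-2) = 984*(-2) = -1968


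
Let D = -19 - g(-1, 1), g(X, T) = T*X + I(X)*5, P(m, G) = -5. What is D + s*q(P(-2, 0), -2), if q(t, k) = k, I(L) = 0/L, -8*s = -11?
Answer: -83/4 ≈ -20.750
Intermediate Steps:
s = 11/8 (s = -1/8*(-11) = 11/8 ≈ 1.3750)
I(L) = 0
g(X, T) = T*X (g(X, T) = T*X + 0*5 = T*X + 0 = T*X)
D = -18 (D = -19 - (-1) = -19 - 1*(-1) = -19 + 1 = -18)
D + s*q(P(-2, 0), -2) = -18 + (11/8)*(-2) = -18 - 11/4 = -83/4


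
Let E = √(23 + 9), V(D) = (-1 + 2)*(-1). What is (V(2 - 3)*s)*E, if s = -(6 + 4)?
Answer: 40*√2 ≈ 56.569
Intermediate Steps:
V(D) = -1 (V(D) = 1*(-1) = -1)
E = 4*√2 (E = √32 = 4*√2 ≈ 5.6569)
s = -10 (s = -1*10 = -10)
(V(2 - 3)*s)*E = (-1*(-10))*(4*√2) = 10*(4*√2) = 40*√2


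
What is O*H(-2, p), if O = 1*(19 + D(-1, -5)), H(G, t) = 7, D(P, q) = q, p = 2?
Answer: 98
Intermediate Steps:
O = 14 (O = 1*(19 - 5) = 1*14 = 14)
O*H(-2, p) = 14*7 = 98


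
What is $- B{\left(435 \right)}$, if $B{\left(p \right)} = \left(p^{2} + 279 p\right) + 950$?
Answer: $-311540$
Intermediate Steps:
$B{\left(p \right)} = 950 + p^{2} + 279 p$
$- B{\left(435 \right)} = - (950 + 435^{2} + 279 \cdot 435) = - (950 + 189225 + 121365) = \left(-1\right) 311540 = -311540$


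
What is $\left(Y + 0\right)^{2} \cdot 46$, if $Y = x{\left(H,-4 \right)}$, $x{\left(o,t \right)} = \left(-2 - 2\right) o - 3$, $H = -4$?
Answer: $7774$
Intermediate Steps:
$x{\left(o,t \right)} = -3 - 4 o$ ($x{\left(o,t \right)} = - 4 o - 3 = -3 - 4 o$)
$Y = 13$ ($Y = -3 - -16 = -3 + 16 = 13$)
$\left(Y + 0\right)^{2} \cdot 46 = \left(13 + 0\right)^{2} \cdot 46 = 13^{2} \cdot 46 = 169 \cdot 46 = 7774$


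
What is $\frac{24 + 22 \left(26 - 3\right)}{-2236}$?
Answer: $- \frac{265}{1118} \approx -0.23703$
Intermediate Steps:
$\frac{24 + 22 \left(26 - 3\right)}{-2236} = \left(24 + 22 \left(26 - 3\right)\right) \left(- \frac{1}{2236}\right) = \left(24 + 22 \cdot 23\right) \left(- \frac{1}{2236}\right) = \left(24 + 506\right) \left(- \frac{1}{2236}\right) = 530 \left(- \frac{1}{2236}\right) = - \frac{265}{1118}$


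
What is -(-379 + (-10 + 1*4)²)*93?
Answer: 31899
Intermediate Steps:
-(-379 + (-10 + 1*4)²)*93 = -(-379 + (-10 + 4)²)*93 = -(-379 + (-6)²)*93 = -(-379 + 36)*93 = -(-343)*93 = -1*(-31899) = 31899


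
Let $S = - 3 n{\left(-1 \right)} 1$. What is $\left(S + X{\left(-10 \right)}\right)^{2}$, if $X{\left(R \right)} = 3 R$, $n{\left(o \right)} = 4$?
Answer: $1764$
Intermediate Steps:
$S = -12$ ($S = \left(-3\right) 4 \cdot 1 = \left(-12\right) 1 = -12$)
$\left(S + X{\left(-10 \right)}\right)^{2} = \left(-12 + 3 \left(-10\right)\right)^{2} = \left(-12 - 30\right)^{2} = \left(-42\right)^{2} = 1764$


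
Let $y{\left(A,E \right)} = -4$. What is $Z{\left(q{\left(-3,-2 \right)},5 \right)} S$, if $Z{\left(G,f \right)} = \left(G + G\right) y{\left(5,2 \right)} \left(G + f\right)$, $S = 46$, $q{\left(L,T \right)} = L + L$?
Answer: $-2208$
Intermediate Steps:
$q{\left(L,T \right)} = 2 L$
$Z{\left(G,f \right)} = - 8 G \left(G + f\right)$ ($Z{\left(G,f \right)} = \left(G + G\right) \left(-4\right) \left(G + f\right) = 2 G \left(-4\right) \left(G + f\right) = - 8 G \left(G + f\right)$)
$Z{\left(q{\left(-3,-2 \right)},5 \right)} S = - 8 \cdot 2 \left(-3\right) \left(2 \left(-3\right) + 5\right) 46 = \left(-8\right) \left(-6\right) \left(-6 + 5\right) 46 = \left(-8\right) \left(-6\right) \left(-1\right) 46 = \left(-48\right) 46 = -2208$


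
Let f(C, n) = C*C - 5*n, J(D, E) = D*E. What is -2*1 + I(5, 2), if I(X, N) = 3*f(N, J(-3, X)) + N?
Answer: 237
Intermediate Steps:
f(C, n) = C² - 5*n
I(X, N) = N + 3*N² + 45*X (I(X, N) = 3*(N² - (-15)*X) + N = 3*(N² + 15*X) + N = (3*N² + 45*X) + N = N + 3*N² + 45*X)
-2*1 + I(5, 2) = -2*1 + (2 + 3*2² + 45*5) = -2 + (2 + 3*4 + 225) = -2 + (2 + 12 + 225) = -2 + 239 = 237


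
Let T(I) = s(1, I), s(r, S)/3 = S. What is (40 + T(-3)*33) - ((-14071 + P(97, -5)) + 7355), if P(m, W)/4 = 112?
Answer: 6011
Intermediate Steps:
s(r, S) = 3*S
T(I) = 3*I
P(m, W) = 448 (P(m, W) = 4*112 = 448)
(40 + T(-3)*33) - ((-14071 + P(97, -5)) + 7355) = (40 + (3*(-3))*33) - ((-14071 + 448) + 7355) = (40 - 9*33) - (-13623 + 7355) = (40 - 297) - 1*(-6268) = -257 + 6268 = 6011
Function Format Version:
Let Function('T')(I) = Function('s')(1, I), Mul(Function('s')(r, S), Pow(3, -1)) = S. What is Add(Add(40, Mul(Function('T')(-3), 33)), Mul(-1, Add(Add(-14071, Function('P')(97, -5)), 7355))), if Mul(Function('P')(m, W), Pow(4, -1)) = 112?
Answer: 6011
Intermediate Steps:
Function('s')(r, S) = Mul(3, S)
Function('T')(I) = Mul(3, I)
Function('P')(m, W) = 448 (Function('P')(m, W) = Mul(4, 112) = 448)
Add(Add(40, Mul(Function('T')(-3), 33)), Mul(-1, Add(Add(-14071, Function('P')(97, -5)), 7355))) = Add(Add(40, Mul(Mul(3, -3), 33)), Mul(-1, Add(Add(-14071, 448), 7355))) = Add(Add(40, Mul(-9, 33)), Mul(-1, Add(-13623, 7355))) = Add(Add(40, -297), Mul(-1, -6268)) = Add(-257, 6268) = 6011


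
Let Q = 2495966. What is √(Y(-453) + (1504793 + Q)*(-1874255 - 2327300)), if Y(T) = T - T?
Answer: I*√16809408980245 ≈ 4.0999e+6*I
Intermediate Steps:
Y(T) = 0
√(Y(-453) + (1504793 + Q)*(-1874255 - 2327300)) = √(0 + (1504793 + 2495966)*(-1874255 - 2327300)) = √(0 + 4000759*(-4201555)) = √(0 - 16809408980245) = √(-16809408980245) = I*√16809408980245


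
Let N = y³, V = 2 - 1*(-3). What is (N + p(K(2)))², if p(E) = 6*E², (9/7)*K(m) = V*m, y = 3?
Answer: 110859841/729 ≈ 1.5207e+5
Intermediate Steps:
V = 5 (V = 2 + 3 = 5)
K(m) = 35*m/9 (K(m) = 7*(5*m)/9 = 35*m/9)
N = 27 (N = 3³ = 27)
(N + p(K(2)))² = (27 + 6*((35/9)*2)²)² = (27 + 6*(70/9)²)² = (27 + 6*(4900/81))² = (27 + 9800/27)² = (10529/27)² = 110859841/729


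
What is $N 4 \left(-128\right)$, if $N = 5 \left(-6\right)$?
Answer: $15360$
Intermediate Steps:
$N = -30$
$N 4 \left(-128\right) = - 30 \cdot 4 \left(-128\right) = \left(-30\right) \left(-512\right) = 15360$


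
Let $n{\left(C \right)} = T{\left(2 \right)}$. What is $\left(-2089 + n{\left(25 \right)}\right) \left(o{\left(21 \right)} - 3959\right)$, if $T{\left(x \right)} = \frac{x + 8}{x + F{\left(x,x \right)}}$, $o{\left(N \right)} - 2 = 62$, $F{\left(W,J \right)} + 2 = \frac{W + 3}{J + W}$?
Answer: $8105495$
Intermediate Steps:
$F{\left(W,J \right)} = -2 + \frac{3 + W}{J + W}$ ($F{\left(W,J \right)} = -2 + \frac{W + 3}{J + W} = -2 + \frac{3 + W}{J + W}$)
$o{\left(N \right)} = 64$ ($o{\left(N \right)} = 2 + 62 = 64$)
$T{\left(x \right)} = \frac{8 + x}{x + \frac{3 - 3 x}{2 x}}$ ($T{\left(x \right)} = \frac{x + 8}{x + \frac{3 - x - 2 x}{x + x}} = \frac{8 + x}{x + \frac{3 - 3 x}{2 x}}$)
$n{\left(C \right)} = 8$ ($n{\left(C \right)} = 2 \cdot 2 \frac{1}{3 - 6 + 2 \cdot 2^{2}} \left(8 + 2\right) = 2 \cdot 2 \frac{1}{3 - 6 + 2 \cdot 4} \cdot 10 = 2 \cdot 2 \frac{1}{3 - 6 + 8} \cdot 10 = 2 \cdot 2 \cdot \frac{1}{5} \cdot 10 = 8$)
$\left(-2089 + n{\left(25 \right)}\right) \left(o{\left(21 \right)} - 3959\right) = \left(-2089 + 8\right) \left(64 - 3959\right) = \left(-2081\right) \left(-3895\right) = 8105495$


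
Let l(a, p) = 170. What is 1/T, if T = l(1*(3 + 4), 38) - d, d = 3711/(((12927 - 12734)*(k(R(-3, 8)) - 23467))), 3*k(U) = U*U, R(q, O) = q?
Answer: 4528552/769857551 ≈ 0.0058823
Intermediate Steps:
k(U) = U²/3 (k(U) = (U*U)/3 = U²/3)
d = -3711/4528552 (d = 3711/(((12927 - 12734)*((⅓)*(-3)² - 23467))) = 3711/((193*((⅓)*9 - 23467))) = 3711/((193*(3 - 23467))) = 3711/((193*(-23464))) = 3711/(-4528552) = 3711*(-1/4528552) = -3711/4528552 ≈ -0.00081947)
T = 769857551/4528552 (T = 170 - 1*(-3711/4528552) = 170 + 3711/4528552 = 769857551/4528552 ≈ 170.00)
1/T = 1/(769857551/4528552) = 4528552/769857551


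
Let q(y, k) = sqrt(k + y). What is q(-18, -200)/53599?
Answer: I*sqrt(218)/53599 ≈ 0.00027547*I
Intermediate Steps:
q(-18, -200)/53599 = sqrt(-200 - 18)/53599 = sqrt(-218)*(1/53599) = (I*sqrt(218))*(1/53599) = I*sqrt(218)/53599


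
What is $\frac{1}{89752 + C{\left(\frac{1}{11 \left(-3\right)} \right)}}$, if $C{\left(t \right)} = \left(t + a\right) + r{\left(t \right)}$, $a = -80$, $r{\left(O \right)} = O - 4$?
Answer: $\frac{33}{2959042} \approx 1.1152 \cdot 10^{-5}$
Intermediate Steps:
$r{\left(O \right)} = -4 + O$
$C{\left(t \right)} = -84 + 2 t$ ($C{\left(t \right)} = \left(t - 80\right) + \left(-4 + t\right) = \left(-80 + t\right) + \left(-4 + t\right) = -84 + 2 t$)
$\frac{1}{89752 + C{\left(\frac{1}{11 \left(-3\right)} \right)}} = \frac{1}{89752 - \left(84 - \frac{2}{11 \left(-3\right)}\right)} = \frac{1}{89752 - \left(84 - \frac{2}{-33}\right)} = \frac{1}{89752 + \left(-84 + 2 \left(- \frac{1}{33}\right)\right)} = \frac{1}{89752 - \frac{2774}{33}} = \frac{1}{\frac{2959042}{33}} = \frac{33}{2959042}$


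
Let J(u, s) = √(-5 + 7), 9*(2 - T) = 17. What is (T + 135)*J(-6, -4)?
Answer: 1216*√2/9 ≈ 191.08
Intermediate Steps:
T = ⅑ (T = 2 - ⅑*17 = 2 - 17/9 = ⅑ ≈ 0.11111)
J(u, s) = √2
(T + 135)*J(-6, -4) = (⅑ + 135)*√2 = 1216*√2/9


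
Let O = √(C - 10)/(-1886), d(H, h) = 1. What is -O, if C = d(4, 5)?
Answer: 3*I/1886 ≈ 0.0015907*I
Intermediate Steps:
C = 1
O = -3*I/1886 (O = √(1 - 10)/(-1886) = √(-9)*(-1/1886) = (3*I)*(-1/1886) = -3*I/1886 ≈ -0.0015907*I)
-O = -(-3)*I/1886 = 3*I/1886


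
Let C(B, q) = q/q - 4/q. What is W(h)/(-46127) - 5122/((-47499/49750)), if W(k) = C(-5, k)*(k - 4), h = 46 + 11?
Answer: 74442359326201/13876247029 ≈ 5364.7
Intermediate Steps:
C(B, q) = 1 - 4/q
h = 57
W(k) = (-4 + k)²/k (W(k) = ((-4 + k)/k)*(k - 4) = ((-4 + k)/k)*(-4 + k) = (-4 + k)²/k)
W(h)/(-46127) - 5122/((-47499/49750)) = ((-4 + 57)²/57)/(-46127) - 5122/((-47499/49750)) = ((1/57)*53²)*(-1/46127) - 5122/((-47499*1/49750)) = ((1/57)*2809)*(-1/46127) - 5122/(-47499/49750) = (2809/57)*(-1/46127) - 5122*(-49750/47499) = -2809/2629239 + 254819500/47499 = 74442359326201/13876247029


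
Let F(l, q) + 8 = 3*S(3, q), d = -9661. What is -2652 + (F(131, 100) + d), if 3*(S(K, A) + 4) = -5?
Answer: -12338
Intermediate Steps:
S(K, A) = -17/3 (S(K, A) = -4 + (⅓)*(-5) = -4 - 5/3 = -17/3)
F(l, q) = -25 (F(l, q) = -8 + 3*(-17/3) = -8 - 17 = -25)
-2652 + (F(131, 100) + d) = -2652 + (-25 - 9661) = -2652 - 9686 = -12338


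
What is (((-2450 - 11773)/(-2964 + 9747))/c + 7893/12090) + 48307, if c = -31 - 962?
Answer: 437089941763723/9048047190 ≈ 48308.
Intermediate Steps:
c = -993 (c = -31 - 74*13 = -31 - 962 = -993)
(((-2450 - 11773)/(-2964 + 9747))/c + 7893/12090) + 48307 = (((-2450 - 11773)/(-2964 + 9747))/(-993) + 7893/12090) + 48307 = (-14223/6783*(-1/993) + 7893*(1/12090)) + 48307 = (-14223*1/6783*(-1/993) + 2631/4030) + 48307 = (-4741/2261*(-1/993) + 2631/4030) + 48307 = (4741/2245173 + 2631/4030) + 48307 = 5926156393/9048047190 + 48307 = 437089941763723/9048047190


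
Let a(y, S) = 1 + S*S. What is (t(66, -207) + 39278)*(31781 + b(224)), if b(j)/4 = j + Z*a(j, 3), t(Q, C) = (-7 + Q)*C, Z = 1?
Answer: 885485605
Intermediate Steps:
a(y, S) = 1 + S²
t(Q, C) = C*(-7 + Q)
b(j) = 40 + 4*j (b(j) = 4*(j + 1*(1 + 3²)) = 4*(j + 1*(1 + 9)) = 4*(j + 1*10) = 4*(j + 10) = 4*(10 + j) = 40 + 4*j)
(t(66, -207) + 39278)*(31781 + b(224)) = (-207*(-7 + 66) + 39278)*(31781 + (40 + 4*224)) = (-207*59 + 39278)*(31781 + (40 + 896)) = (-12213 + 39278)*(31781 + 936) = 27065*32717 = 885485605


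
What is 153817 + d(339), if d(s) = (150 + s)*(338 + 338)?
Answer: 484381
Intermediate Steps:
d(s) = 101400 + 676*s (d(s) = (150 + s)*676 = 101400 + 676*s)
153817 + d(339) = 153817 + (101400 + 676*339) = 153817 + (101400 + 229164) = 153817 + 330564 = 484381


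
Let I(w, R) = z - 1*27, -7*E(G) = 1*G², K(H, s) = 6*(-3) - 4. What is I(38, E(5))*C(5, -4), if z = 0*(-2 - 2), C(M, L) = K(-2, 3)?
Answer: 594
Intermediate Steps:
K(H, s) = -22 (K(H, s) = -18 - 4 = -22)
E(G) = -G²/7
C(M, L) = -22
z = 0 (z = 0*(-4) = 0)
I(w, R) = -27 (I(w, R) = 0 - 1*27 = 0 - 27 = -27)
I(38, E(5))*C(5, -4) = -27*(-22) = 594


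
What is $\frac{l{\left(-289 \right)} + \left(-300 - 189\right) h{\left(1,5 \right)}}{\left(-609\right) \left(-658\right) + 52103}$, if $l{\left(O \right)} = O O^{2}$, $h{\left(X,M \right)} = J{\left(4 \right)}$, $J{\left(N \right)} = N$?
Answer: $- \frac{965581}{18113} \approx -53.309$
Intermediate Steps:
$h{\left(X,M \right)} = 4$
$l{\left(O \right)} = O^{3}$
$\frac{l{\left(-289 \right)} + \left(-300 - 189\right) h{\left(1,5 \right)}}{\left(-609\right) \left(-658\right) + 52103} = \frac{\left(-289\right)^{3} + \left(-300 - 189\right) 4}{\left(-609\right) \left(-658\right) + 52103} = \frac{-24137569 - 1956}{400722 + 52103} = \frac{-24137569 - 1956}{452825} = \left(-24139525\right) \frac{1}{452825} = - \frac{965581}{18113}$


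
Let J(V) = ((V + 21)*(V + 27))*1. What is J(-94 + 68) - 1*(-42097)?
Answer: 42092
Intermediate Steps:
J(V) = (21 + V)*(27 + V) (J(V) = ((21 + V)*(27 + V))*1 = (21 + V)*(27 + V))
J(-94 + 68) - 1*(-42097) = (567 + (-94 + 68)² + 48*(-94 + 68)) - 1*(-42097) = (567 + (-26)² + 48*(-26)) + 42097 = (567 + 676 - 1248) + 42097 = -5 + 42097 = 42092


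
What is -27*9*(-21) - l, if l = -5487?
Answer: 10590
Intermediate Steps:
-27*9*(-21) - l = -27*9*(-21) - 1*(-5487) = -243*(-21) + 5487 = 5103 + 5487 = 10590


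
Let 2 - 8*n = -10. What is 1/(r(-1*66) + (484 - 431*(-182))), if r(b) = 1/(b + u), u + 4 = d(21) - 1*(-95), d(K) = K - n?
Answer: 89/7024416 ≈ 1.2670e-5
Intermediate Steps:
n = 3/2 (n = ¼ - ⅛*(-10) = ¼ + 5/4 = 3/2 ≈ 1.5000)
d(K) = -3/2 + K (d(K) = K - 1*3/2 = K - 3/2 = -3/2 + K)
u = 221/2 (u = -4 + ((-3/2 + 21) - 1*(-95)) = -4 + (39/2 + 95) = -4 + 229/2 = 221/2 ≈ 110.50)
r(b) = 1/(221/2 + b) (r(b) = 1/(b + 221/2) = 1/(221/2 + b))
1/(r(-1*66) + (484 - 431*(-182))) = 1/(2/(221 + 2*(-1*66)) + (484 - 431*(-182))) = 1/(2/(221 + 2*(-66)) + (484 + 78442)) = 1/(2/(221 - 132) + 78926) = 1/(2/89 + 78926) = 1/(7024416/89) = 89/7024416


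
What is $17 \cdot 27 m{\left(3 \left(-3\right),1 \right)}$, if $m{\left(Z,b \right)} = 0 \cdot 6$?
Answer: $0$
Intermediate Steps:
$m{\left(Z,b \right)} = 0$
$17 \cdot 27 m{\left(3 \left(-3\right),1 \right)} = 17 \cdot 27 \cdot 0 = 459 \cdot 0 = 0$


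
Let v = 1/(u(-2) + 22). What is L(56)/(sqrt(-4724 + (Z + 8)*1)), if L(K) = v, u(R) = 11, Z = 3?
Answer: -I*sqrt(4713)/155529 ≈ -0.0004414*I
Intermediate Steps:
v = 1/33 (v = 1/(11 + 22) = 1/33 ≈ 0.030303)
L(K) = 1/33
L(56)/(sqrt(-4724 + (Z + 8)*1)) = 1/(33*(sqrt(-4724 + (3 + 8)*1))) = 1/(33*(sqrt(-4724 + 11*1))) = 1/(33*(sqrt(-4724 + 11))) = 1/(33*(sqrt(-4713))) = 1/(33*((I*sqrt(4713)))) = (-I*sqrt(4713)/4713)/33 = -I*sqrt(4713)/155529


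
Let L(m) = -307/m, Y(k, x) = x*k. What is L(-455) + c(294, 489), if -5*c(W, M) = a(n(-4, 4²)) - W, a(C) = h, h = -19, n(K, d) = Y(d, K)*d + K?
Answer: 5758/91 ≈ 63.275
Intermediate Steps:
Y(k, x) = k*x
n(K, d) = K + K*d² (n(K, d) = (d*K)*d + K = (K*d)*d + K = K*d² + K = K + K*d²)
a(C) = -19
c(W, M) = 19/5 + W/5 (c(W, M) = -(-19 - W)/5 = 19/5 + W/5)
L(-455) + c(294, 489) = -307/(-455) + (19/5 + (⅕)*294) = -307*(-1/455) + (19/5 + 294/5) = 307/455 + 313/5 = 5758/91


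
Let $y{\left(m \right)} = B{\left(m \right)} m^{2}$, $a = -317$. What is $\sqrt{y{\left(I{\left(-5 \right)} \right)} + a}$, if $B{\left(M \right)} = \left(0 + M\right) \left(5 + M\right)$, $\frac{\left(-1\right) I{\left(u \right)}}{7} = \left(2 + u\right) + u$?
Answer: $3 \sqrt{1190251} \approx 3273.0$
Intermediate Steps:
$I{\left(u \right)} = -14 - 14 u$ ($I{\left(u \right)} = - 7 \left(\left(2 + u\right) + u\right) = - 7 \left(2 + 2 u\right) = -14 - 14 u$)
$B{\left(M \right)} = M \left(5 + M\right)$
$y{\left(m \right)} = m^{3} \left(5 + m\right)$ ($y{\left(m \right)} = m \left(5 + m\right) m^{2} = m^{3} \left(5 + m\right)$)
$\sqrt{y{\left(I{\left(-5 \right)} \right)} + a} = \sqrt{\left(-14 - -70\right)^{3} \left(5 - -56\right) - 317} = \sqrt{\left(-14 + 70\right)^{3} \left(5 + \left(-14 + 70\right)\right) - 317} = \sqrt{56^{3} \left(5 + 56\right) - 317} = \sqrt{175616 \cdot 61 - 317} = \sqrt{10712576 - 317} = \sqrt{10712259} = 3 \sqrt{1190251}$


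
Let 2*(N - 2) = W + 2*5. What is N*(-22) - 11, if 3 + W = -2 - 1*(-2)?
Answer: -132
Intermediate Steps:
W = -3 (W = -3 + (-2 - 1*(-2)) = -3 + (-2 + 2) = -3 + 0 = -3)
N = 11/2 (N = 2 + (-3 + 2*5)/2 = 2 + (-3 + 10)/2 = 2 + (½)*7 = 2 + 7/2 = 11/2 ≈ 5.5000)
N*(-22) - 11 = (11/2)*(-22) - 11 = -121 - 11 = -132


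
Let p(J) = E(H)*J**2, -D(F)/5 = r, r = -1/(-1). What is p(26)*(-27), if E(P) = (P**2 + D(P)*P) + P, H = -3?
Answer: -383292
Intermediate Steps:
r = 1 (r = -1*(-1) = 1)
D(F) = -5 (D(F) = -5*1 = -5)
E(P) = P**2 - 4*P (E(P) = (P**2 - 5*P) + P = P**2 - 4*P)
p(J) = 21*J**2 (p(J) = (-3*(-4 - 3))*J**2 = (-3*(-7))*J**2 = 21*J**2)
p(26)*(-27) = (21*26**2)*(-27) = (21*676)*(-27) = 14196*(-27) = -383292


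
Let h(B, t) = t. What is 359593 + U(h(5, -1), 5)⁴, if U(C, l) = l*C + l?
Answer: 359593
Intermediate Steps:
U(C, l) = l + C*l (U(C, l) = C*l + l = l + C*l)
359593 + U(h(5, -1), 5)⁴ = 359593 + (5*(1 - 1))⁴ = 359593 + (5*0)⁴ = 359593 + 0⁴ = 359593 + 0 = 359593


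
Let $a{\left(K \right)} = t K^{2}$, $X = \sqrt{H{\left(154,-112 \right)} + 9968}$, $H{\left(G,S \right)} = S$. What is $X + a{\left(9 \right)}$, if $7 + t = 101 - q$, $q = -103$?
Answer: $15957 + 8 \sqrt{154} \approx 16056.0$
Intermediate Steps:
$t = 197$ ($t = -7 + \left(101 - -103\right) = -7 + \left(101 + 103\right) = -7 + 204 = 197$)
$X = 8 \sqrt{154}$ ($X = \sqrt{-112 + 9968} = \sqrt{9856} = 8 \sqrt{154} \approx 99.277$)
$a{\left(K \right)} = 197 K^{2}$
$X + a{\left(9 \right)} = 8 \sqrt{154} + 197 \cdot 9^{2} = 8 \sqrt{154} + 197 \cdot 81 = 8 \sqrt{154} + 15957 = 15957 + 8 \sqrt{154}$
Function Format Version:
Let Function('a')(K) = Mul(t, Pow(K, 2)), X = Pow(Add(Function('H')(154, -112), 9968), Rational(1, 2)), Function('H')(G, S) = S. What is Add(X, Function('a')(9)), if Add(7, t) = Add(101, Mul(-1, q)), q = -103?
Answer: Add(15957, Mul(8, Pow(154, Rational(1, 2)))) ≈ 16056.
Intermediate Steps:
t = 197 (t = Add(-7, Add(101, Mul(-1, -103))) = Add(-7, Add(101, 103)) = Add(-7, 204) = 197)
X = Mul(8, Pow(154, Rational(1, 2))) (X = Pow(Add(-112, 9968), Rational(1, 2)) = Pow(9856, Rational(1, 2)) = Mul(8, Pow(154, Rational(1, 2))) ≈ 99.277)
Function('a')(K) = Mul(197, Pow(K, 2))
Add(X, Function('a')(9)) = Add(Mul(8, Pow(154, Rational(1, 2))), Mul(197, Pow(9, 2))) = Add(Mul(8, Pow(154, Rational(1, 2))), Mul(197, 81)) = Add(Mul(8, Pow(154, Rational(1, 2))), 15957) = Add(15957, Mul(8, Pow(154, Rational(1, 2))))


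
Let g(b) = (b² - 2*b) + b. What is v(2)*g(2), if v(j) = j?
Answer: 4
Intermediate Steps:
g(b) = b² - b
v(2)*g(2) = 2*(2*(-1 + 2)) = 2*(2*1) = 2*2 = 4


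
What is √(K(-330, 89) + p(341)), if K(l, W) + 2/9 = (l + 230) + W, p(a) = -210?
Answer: I*√1991/3 ≈ 14.874*I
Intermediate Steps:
K(l, W) = 2068/9 + W + l (K(l, W) = -2/9 + ((l + 230) + W) = -2/9 + ((230 + l) + W) = -2/9 + (230 + W + l) = 2068/9 + W + l)
√(K(-330, 89) + p(341)) = √((2068/9 + 89 - 330) - 210) = √(-101/9 - 210) = √(-1991/9) = I*√1991/3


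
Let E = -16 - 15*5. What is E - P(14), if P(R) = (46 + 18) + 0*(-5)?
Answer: -155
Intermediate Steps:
E = -91 (E = -16 - 75 = -91)
P(R) = 64 (P(R) = 64 + 0 = 64)
E - P(14) = -91 - 1*64 = -91 - 64 = -155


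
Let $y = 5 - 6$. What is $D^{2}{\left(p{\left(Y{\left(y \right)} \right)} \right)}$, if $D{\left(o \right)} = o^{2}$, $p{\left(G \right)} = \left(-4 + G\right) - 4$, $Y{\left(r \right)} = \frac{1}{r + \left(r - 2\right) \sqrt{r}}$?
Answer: $\frac{10673127}{2500} - \frac{398034 i}{625} \approx 4269.3 - 636.85 i$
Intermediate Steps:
$y = -1$ ($y = 5 - 6 = -1$)
$Y{\left(r \right)} = \frac{1}{r + \sqrt{r} \left(-2 + r\right)}$ ($Y{\left(r \right)} = \frac{1}{r + \left(r - 2\right) \sqrt{r}} = \frac{1}{r + \left(-2 + r\right) \sqrt{r}} = \frac{1}{r + \sqrt{r} \left(-2 + r\right)}$)
$p{\left(G \right)} = -8 + G$
$D^{2}{\left(p{\left(Y{\left(y \right)} \right)} \right)} = \left(\left(-8 + \frac{1}{-1 + \left(-1\right)^{\frac{3}{2}} - 2 \sqrt{-1}}\right)^{2}\right)^{2} = \left(\left(-8 + \frac{1}{-1 - i - 2 i}\right)^{2}\right)^{2} = \left(\left(-8 + \frac{1}{-1 - 3 i}\right)^{2}\right)^{2} = \left(\left(-8 + \frac{-1 + 3 i}{10}\right)^{2}\right)^{2} = \left(-8 + \frac{-1 + 3 i}{10}\right)^{4}$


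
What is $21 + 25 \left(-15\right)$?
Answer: $-354$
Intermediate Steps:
$21 + 25 \left(-15\right) = 21 - 375 = -354$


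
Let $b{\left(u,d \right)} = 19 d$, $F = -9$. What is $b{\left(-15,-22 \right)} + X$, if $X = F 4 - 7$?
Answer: $-461$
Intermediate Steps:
$X = -43$ ($X = \left(-9\right) 4 - 7 = -36 - 7 = -43$)
$b{\left(-15,-22 \right)} + X = 19 \left(-22\right) - 43 = -418 - 43 = -461$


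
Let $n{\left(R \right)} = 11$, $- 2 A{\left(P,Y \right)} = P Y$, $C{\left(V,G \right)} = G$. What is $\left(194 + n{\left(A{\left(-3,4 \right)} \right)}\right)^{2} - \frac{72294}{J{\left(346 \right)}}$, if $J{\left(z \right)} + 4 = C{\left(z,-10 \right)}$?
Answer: $\frac{330322}{7} \approx 47189.0$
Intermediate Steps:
$J{\left(z \right)} = -14$ ($J{\left(z \right)} = -4 - 10 = -14$)
$A{\left(P,Y \right)} = - \frac{P Y}{2}$
$\left(194 + n{\left(A{\left(-3,4 \right)} \right)}\right)^{2} - \frac{72294}{J{\left(346 \right)}} = \left(194 + 11\right)^{2} - \frac{72294}{-14} = 205^{2} - - \frac{36147}{7} = 42025 + \frac{36147}{7} = \frac{330322}{7}$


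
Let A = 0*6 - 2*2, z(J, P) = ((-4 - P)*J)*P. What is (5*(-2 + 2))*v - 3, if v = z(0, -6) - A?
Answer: -3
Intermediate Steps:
z(J, P) = J*P*(-4 - P) (z(J, P) = (J*(-4 - P))*P = J*P*(-4 - P))
A = -4 (A = 0 - 4 = -4)
v = 4 (v = -1*0*(-6)*(4 - 6) - 1*(-4) = -1*0*(-6)*(-2) + 4 = 0 + 4 = 4)
(5*(-2 + 2))*v - 3 = (5*(-2 + 2))*4 - 3 = (5*0)*4 - 3 = 0*4 - 3 = 0 - 3 = -3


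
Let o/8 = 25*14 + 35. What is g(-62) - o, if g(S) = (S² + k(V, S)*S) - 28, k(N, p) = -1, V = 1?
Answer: 798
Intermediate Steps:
g(S) = -28 + S² - S (g(S) = (S² - S) - 28 = -28 + S² - S)
o = 3080 (o = 8*(25*14 + 35) = 8*(350 + 35) = 8*385 = 3080)
g(-62) - o = (-28 + (-62)² - 1*(-62)) - 1*3080 = (-28 + 3844 + 62) - 3080 = 3878 - 3080 = 798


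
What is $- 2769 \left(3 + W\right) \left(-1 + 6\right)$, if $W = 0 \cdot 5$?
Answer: $-41535$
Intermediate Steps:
$W = 0$
$- 2769 \left(3 + W\right) \left(-1 + 6\right) = - 2769 \left(3 + 0\right) \left(-1 + 6\right) = - 2769 \cdot 3 \cdot 5 = \left(-2769\right) 15 = -41535$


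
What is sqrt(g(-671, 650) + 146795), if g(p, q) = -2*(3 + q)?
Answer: sqrt(145489) ≈ 381.43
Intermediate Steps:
g(p, q) = -6 - 2*q
sqrt(g(-671, 650) + 146795) = sqrt((-6 - 2*650) + 146795) = sqrt((-6 - 1300) + 146795) = sqrt(-1306 + 146795) = sqrt(145489)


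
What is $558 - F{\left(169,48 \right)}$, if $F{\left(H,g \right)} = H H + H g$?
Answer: $-36115$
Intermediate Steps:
$F{\left(H,g \right)} = H^{2} + H g$
$558 - F{\left(169,48 \right)} = 558 - 169 \left(169 + 48\right) = 558 - 169 \cdot 217 = 558 - 36673 = -36115$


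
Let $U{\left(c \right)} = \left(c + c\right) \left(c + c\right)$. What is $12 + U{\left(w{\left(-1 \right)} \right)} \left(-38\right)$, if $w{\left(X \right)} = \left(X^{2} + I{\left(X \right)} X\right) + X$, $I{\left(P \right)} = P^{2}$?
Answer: $-140$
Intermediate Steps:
$w{\left(X \right)} = X + X^{2} + X^{3}$ ($w{\left(X \right)} = \left(X^{2} + X^{2} X\right) + X = \left(X^{2} + X^{3}\right) + X = X + X^{2} + X^{3}$)
$U{\left(c \right)} = 4 c^{2}$ ($U{\left(c \right)} = 2 c 2 c = 4 c^{2}$)
$12 + U{\left(w{\left(-1 \right)} \right)} \left(-38\right) = 12 + 4 \left(- (1 - 1 + \left(-1\right)^{2})\right)^{2} \left(-38\right) = 12 + 4 \left(- (1 - 1 + 1)\right)^{2} \left(-38\right) = 12 + 4 \left(\left(-1\right) 1\right)^{2} \left(-38\right) = 12 + 4 \left(-1\right)^{2} \left(-38\right) = 12 + 4 \cdot 1 \left(-38\right) = 12 + 4 \left(-38\right) = 12 - 152 = -140$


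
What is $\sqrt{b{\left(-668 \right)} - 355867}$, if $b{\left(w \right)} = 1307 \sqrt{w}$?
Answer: $\sqrt{-355867 + 2614 i \sqrt{167}} \approx 28.281 + 597.22 i$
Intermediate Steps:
$\sqrt{b{\left(-668 \right)} - 355867} = \sqrt{1307 \sqrt{-668} - 355867} = \sqrt{1307 \cdot 2 i \sqrt{167} - 355867} = \sqrt{2614 i \sqrt{167} - 355867} = \sqrt{-355867 + 2614 i \sqrt{167}}$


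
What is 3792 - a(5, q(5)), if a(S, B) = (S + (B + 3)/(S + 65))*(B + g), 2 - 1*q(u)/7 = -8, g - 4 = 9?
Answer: 230331/70 ≈ 3290.4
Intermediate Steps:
g = 13 (g = 4 + 9 = 13)
q(u) = 70 (q(u) = 14 - 7*(-8) = 14 + 56 = 70)
a(S, B) = (13 + B)*(S + (3 + B)/(65 + S)) (a(S, B) = (S + (B + 3)/(S + 65))*(B + 13) = (S + (3 + B)/(65 + S))*(13 + B) = (13 + B)*(S + (3 + B)/(65 + S)))
3792 - a(5, q(5)) = 3792 - (39 + 70**2 + 13*5**2 + 16*70 + 845*5 + 70*5**2 + 65*70*5)/(65 + 5) = 3792 - (39 + 4900 + 13*25 + 1120 + 4225 + 70*25 + 22750)/70 = 3792 - (39 + 4900 + 325 + 1120 + 4225 + 1750 + 22750)/70 = 3792 - 35109/70 = 230331/70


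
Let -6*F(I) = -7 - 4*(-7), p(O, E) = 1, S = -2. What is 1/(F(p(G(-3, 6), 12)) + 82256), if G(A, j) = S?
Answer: 2/164505 ≈ 1.2158e-5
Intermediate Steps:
G(A, j) = -2
F(I) = -7/2 (F(I) = -(-7 - 4*(-7))/6 = -(-7 + 28)/6 = -⅙*21 = -7/2)
1/(F(p(G(-3, 6), 12)) + 82256) = 1/(-7/2 + 82256) = 1/(164505/2) = 2/164505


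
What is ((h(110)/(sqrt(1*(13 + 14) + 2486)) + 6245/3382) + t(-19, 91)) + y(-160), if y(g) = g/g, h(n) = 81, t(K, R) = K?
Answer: -54631/3382 + 81*sqrt(2513)/2513 ≈ -14.538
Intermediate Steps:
y(g) = 1
((h(110)/(sqrt(1*(13 + 14) + 2486)) + 6245/3382) + t(-19, 91)) + y(-160) = ((81/(sqrt(1*(13 + 14) + 2486)) + 6245/3382) - 19) + 1 = ((81/(sqrt(1*27 + 2486)) + 6245*(1/3382)) - 19) + 1 = ((81/(sqrt(27 + 2486)) + 6245/3382) - 19) + 1 = ((81/(sqrt(2513)) + 6245/3382) - 19) + 1 = ((81*(sqrt(2513)/2513) + 6245/3382) - 19) + 1 = ((81*sqrt(2513)/2513 + 6245/3382) - 19) + 1 = ((6245/3382 + 81*sqrt(2513)/2513) - 19) + 1 = (-58013/3382 + 81*sqrt(2513)/2513) + 1 = -54631/3382 + 81*sqrt(2513)/2513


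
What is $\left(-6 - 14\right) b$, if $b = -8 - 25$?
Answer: $660$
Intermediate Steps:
$b = -33$ ($b = -8 - 25 = -33$)
$\left(-6 - 14\right) b = \left(-6 - 14\right) \left(-33\right) = \left(-20\right) \left(-33\right) = 660$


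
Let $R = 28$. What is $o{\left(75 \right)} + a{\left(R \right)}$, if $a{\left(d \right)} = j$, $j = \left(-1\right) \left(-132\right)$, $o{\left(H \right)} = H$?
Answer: $207$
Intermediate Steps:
$j = 132$
$a{\left(d \right)} = 132$
$o{\left(75 \right)} + a{\left(R \right)} = 75 + 132 = 207$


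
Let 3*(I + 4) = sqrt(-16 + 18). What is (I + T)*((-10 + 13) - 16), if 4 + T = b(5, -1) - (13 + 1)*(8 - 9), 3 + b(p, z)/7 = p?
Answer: -260 - 13*sqrt(2)/3 ≈ -266.13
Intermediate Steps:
b(p, z) = -21 + 7*p
I = -4 + sqrt(2)/3 (I = -4 + sqrt(-16 + 18)/3 = -4 + sqrt(2)/3 ≈ -3.5286)
T = 24 (T = -4 + ((-21 + 7*5) - (13 + 1)*(8 - 9)) = -4 + ((-21 + 35) - 14*(-1)) = -4 + (14 - 1*(-14)) = -4 + (14 + 14) = -4 + 28 = 24)
(I + T)*((-10 + 13) - 16) = ((-4 + sqrt(2)/3) + 24)*((-10 + 13) - 16) = (20 + sqrt(2)/3)*(3 - 16) = (20 + sqrt(2)/3)*(-13) = -260 - 13*sqrt(2)/3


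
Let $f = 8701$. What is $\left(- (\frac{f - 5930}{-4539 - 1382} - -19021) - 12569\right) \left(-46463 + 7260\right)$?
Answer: $\frac{7332592589657}{5921} \approx 1.2384 \cdot 10^{9}$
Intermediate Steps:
$\left(- (\frac{f - 5930}{-4539 - 1382} - -19021) - 12569\right) \left(-46463 + 7260\right) = \left(- (\frac{8701 - 5930}{-4539 - 1382} - -19021) - 12569\right) \left(-46463 + 7260\right) = \left(- (\frac{2771}{-5921} + 19021) - 12569\right) \left(-39203\right) = \left(- (2771 \left(- \frac{1}{5921}\right) + 19021) - 12569\right) \left(-39203\right) = \left(- (- \frac{2771}{5921} + 19021) - 12569\right) \left(-39203\right) = \left(\left(-1\right) \frac{112620570}{5921} - 12569\right) \left(-39203\right) = \left(- \frac{112620570}{5921} - 12569\right) \left(-39203\right) = \left(- \frac{187041619}{5921}\right) \left(-39203\right) = \frac{7332592589657}{5921}$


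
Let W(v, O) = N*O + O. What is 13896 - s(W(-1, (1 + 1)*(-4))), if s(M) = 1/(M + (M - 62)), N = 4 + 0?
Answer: 1973233/142 ≈ 13896.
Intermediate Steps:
N = 4
W(v, O) = 5*O (W(v, O) = 4*O + O = 5*O)
s(M) = 1/(-62 + 2*M) (s(M) = 1/(M + (-62 + M)) = 1/(-62 + 2*M))
13896 - s(W(-1, (1 + 1)*(-4))) = 13896 - 1/(2*(-31 + 5*((1 + 1)*(-4)))) = 13896 - 1/(2*(-31 + 5*(2*(-4)))) = 13896 - 1/(2*(-31 + 5*(-8))) = 13896 - 1/(2*(-31 - 40)) = 13896 - 1/(2*(-71)) = 13896 - (-1)/(2*71) = 13896 - 1*(-1/142) = 13896 + 1/142 = 1973233/142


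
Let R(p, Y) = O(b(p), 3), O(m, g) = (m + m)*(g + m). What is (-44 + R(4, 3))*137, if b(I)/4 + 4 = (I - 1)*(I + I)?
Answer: 1813332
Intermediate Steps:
b(I) = -16 + 8*I*(-1 + I) (b(I) = -16 + 4*((I - 1)*(I + I)) = -16 + 4*((-1 + I)*(2*I)) = -16 + 4*(2*I*(-1 + I)) = -16 + 8*I*(-1 + I))
O(m, g) = 2*m*(g + m) (O(m, g) = (2*m)*(g + m) = 2*m*(g + m))
R(p, Y) = 2*(-16 - 8*p + 8*p²)*(-13 - 8*p + 8*p²) (R(p, Y) = 2*(-16 - 8*p + 8*p²)*(3 + (-16 - 8*p + 8*p²)) = 2*(-16 - 8*p + 8*p²)*(-13 - 8*p + 8*p²))
(-44 + R(4, 3))*137 = (-44 + 16*(2 + 4 - 1*4²)*(13 - 8*4² + 8*4))*137 = (-44 + 16*(2 + 4 - 1*16)*(13 - 8*16 + 32))*137 = (-44 + 16*(2 + 4 - 16)*(13 - 128 + 32))*137 = (-44 + 16*(-10)*(-83))*137 = (-44 + 13280)*137 = 13236*137 = 1813332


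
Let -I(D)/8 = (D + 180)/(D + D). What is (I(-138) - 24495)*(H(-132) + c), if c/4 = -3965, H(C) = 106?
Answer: 8875126178/23 ≈ 3.8587e+8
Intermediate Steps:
I(D) = -4*(180 + D)/D (I(D) = -8*(D + 180)/(D + D) = -8*(180 + D)/(2*D) = -8*(180 + D)*1/(2*D) = -4*(180 + D)/D)
c = -15860 (c = 4*(-3965) = -15860)
(I(-138) - 24495)*(H(-132) + c) = ((-4 - 720/(-138)) - 24495)*(106 - 15860) = ((-4 - 720*(-1/138)) - 24495)*(-15754) = ((-4 + 120/23) - 24495)*(-15754) = (28/23 - 24495)*(-15754) = -563357/23*(-15754) = 8875126178/23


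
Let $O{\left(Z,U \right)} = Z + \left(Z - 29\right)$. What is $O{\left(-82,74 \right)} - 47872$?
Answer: $-48065$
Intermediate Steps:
$O{\left(Z,U \right)} = -29 + 2 Z$ ($O{\left(Z,U \right)} = Z + \left(-29 + Z\right) = -29 + 2 Z$)
$O{\left(-82,74 \right)} - 47872 = \left(-29 + 2 \left(-82\right)\right) - 47872 = \left(-29 - 164\right) - 47872 = -193 - 47872 = -48065$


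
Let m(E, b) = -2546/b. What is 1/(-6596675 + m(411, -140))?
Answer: -70/461765977 ≈ -1.5159e-7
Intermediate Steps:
1/(-6596675 + m(411, -140)) = 1/(-6596675 - 2546/(-140)) = 1/(-6596675 - 2546*(-1/140)) = 1/(-6596675 + 1273/70) = 1/(-461765977/70) = -70/461765977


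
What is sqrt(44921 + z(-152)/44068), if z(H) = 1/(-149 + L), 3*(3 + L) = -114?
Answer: 43*sqrt(425800725030130)/4186460 ≈ 211.95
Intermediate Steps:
L = -41 (L = -3 + (1/3)*(-114) = -3 - 38 = -41)
z(H) = -1/190 (z(H) = 1/(-149 - 41) = 1/(-190) = -1/190)
sqrt(44921 + z(-152)/44068) = sqrt(44921 - 1/190/44068) = sqrt(44921 - 1/190*1/44068) = sqrt(44921 - 1/8372920) = sqrt(376119939319/8372920) = 43*sqrt(425800725030130)/4186460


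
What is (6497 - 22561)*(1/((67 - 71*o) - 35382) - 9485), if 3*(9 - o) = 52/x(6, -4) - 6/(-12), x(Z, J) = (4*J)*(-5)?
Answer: 328443458957120/2155607 ≈ 1.5237e+8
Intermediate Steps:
x(Z, J) = -20*J
o = 517/60 (o = 9 - (52/((-20*(-4))) - 6/(-12))/3 = 9 - (52/80 - 6*(-1/12))/3 = 9 - (52*(1/80) + ½)/3 = 9 - (13/20 + ½)/3 = 9 - ⅓*23/20 = 9 - 23/60 = 517/60 ≈ 8.6167)
(6497 - 22561)*(1/((67 - 71*o) - 35382) - 9485) = (6497 - 22561)*(1/((67 - 71*517/60) - 35382) - 9485) = -16064*(1/((67 - 36707/60) - 35382) - 9485) = -16064*(1/(-32687/60 - 35382) - 9485) = -16064*(1/(-2155607/60) - 9485) = -16064*(-60/2155607 - 9485) = -16064*(-20445932455/2155607) = 328443458957120/2155607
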